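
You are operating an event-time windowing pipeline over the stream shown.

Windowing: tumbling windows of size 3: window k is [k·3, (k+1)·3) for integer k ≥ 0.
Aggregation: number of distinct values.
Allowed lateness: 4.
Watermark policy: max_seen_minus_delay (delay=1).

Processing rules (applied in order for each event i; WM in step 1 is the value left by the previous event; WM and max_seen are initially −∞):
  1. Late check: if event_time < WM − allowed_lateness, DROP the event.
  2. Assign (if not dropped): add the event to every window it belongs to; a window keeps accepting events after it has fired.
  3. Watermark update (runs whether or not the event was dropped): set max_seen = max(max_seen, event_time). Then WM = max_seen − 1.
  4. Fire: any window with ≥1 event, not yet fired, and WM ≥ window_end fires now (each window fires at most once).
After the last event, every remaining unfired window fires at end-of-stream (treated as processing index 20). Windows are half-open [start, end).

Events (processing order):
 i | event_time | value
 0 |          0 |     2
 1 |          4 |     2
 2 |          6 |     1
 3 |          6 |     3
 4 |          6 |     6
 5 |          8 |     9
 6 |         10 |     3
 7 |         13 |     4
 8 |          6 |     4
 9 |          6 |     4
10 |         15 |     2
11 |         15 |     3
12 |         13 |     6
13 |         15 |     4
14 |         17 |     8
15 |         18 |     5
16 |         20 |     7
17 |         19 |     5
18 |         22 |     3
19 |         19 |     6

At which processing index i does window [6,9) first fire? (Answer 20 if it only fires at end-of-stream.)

i=0 t=0 v=2: → [0,3); WM=-1
i=1 t=4 v=2: → [3,6); WM=3; [0,3) fires=1
i=2 t=6 v=1: → [6,9); WM=5
i=3 t=6 v=3: → [6,9); WM=5
i=4 t=6 v=6: → [6,9); WM=5
i=5 t=8 v=9: → [6,9); WM=7; [3,6) fires=1
i=6 t=10 v=3: → [9,12); WM=9; [6,9) fires=4
i=7 t=13 v=4: → [12,15); WM=12; [9,12) fires=1
i=8 t=6 v=4: DROP (t<12-4); WM=12
i=9 t=6 v=4: DROP (t<12-4); WM=12
i=10 t=15 v=2: → [15,18); WM=14
i=11 t=15 v=3: → [15,18); WM=14
i=12 t=13 v=6: → [12,15); WM=14
i=13 t=15 v=4: → [15,18); WM=14
i=14 t=17 v=8: → [15,18); WM=16; [12,15) fires=2
i=15 t=18 v=5: → [18,21); WM=17
i=16 t=20 v=7: → [18,21); WM=19; [15,18) fires=4
i=17 t=19 v=5: → [18,21); WM=19
i=18 t=22 v=3: → [21,24); WM=21; [18,21) fires=2
i=19 t=19 v=6: → [18,21); WM=21

6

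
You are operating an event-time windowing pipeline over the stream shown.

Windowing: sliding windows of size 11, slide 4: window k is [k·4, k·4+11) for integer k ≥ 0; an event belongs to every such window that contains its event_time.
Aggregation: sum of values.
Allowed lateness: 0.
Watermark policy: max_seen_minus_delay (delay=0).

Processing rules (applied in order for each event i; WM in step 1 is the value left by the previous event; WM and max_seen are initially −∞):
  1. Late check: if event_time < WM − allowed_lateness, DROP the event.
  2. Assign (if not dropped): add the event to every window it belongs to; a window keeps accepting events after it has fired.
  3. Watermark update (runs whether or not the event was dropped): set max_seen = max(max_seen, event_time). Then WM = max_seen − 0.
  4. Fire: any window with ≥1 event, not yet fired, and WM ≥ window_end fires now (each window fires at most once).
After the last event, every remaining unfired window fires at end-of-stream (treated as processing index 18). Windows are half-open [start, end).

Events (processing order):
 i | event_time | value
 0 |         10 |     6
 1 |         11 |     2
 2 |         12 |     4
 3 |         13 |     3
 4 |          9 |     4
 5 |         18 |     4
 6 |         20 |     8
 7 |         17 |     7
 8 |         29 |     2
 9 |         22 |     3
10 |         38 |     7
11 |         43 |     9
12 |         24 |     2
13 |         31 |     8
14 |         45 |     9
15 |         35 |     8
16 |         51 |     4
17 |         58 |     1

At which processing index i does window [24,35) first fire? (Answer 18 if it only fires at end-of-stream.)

i=0 t=10 v=6: → [8,19),[4,15),[0,11); WM=10
i=1 t=11 v=2: → [8,19),[4,15); WM=11; [0,11) fires=6
i=2 t=12 v=4: → [12,23),[8,19),[4,15); WM=12
i=3 t=13 v=3: → [12,23),[8,19),[4,15); WM=13
i=4 t=9 v=4: DROP (t<13-0); WM=13
i=5 t=18 v=4: → [16,27),[12,23),[8,19); WM=18; [4,15) fires=15
i=6 t=20 v=8: → [20,31),[16,27),[12,23); WM=20; [8,19) fires=19
i=7 t=17 v=7: DROP (t<20-0); WM=20
i=8 t=29 v=2: → [28,39),[24,35),[20,31); WM=29; [12,23) fires=19 [16,27) fires=12
i=9 t=22 v=3: DROP (t<29-0); WM=29
i=10 t=38 v=7: → [36,47),[32,43),[28,39); WM=38; [20,31) fires=10 [24,35) fires=2
i=11 t=43 v=9: → [40,51),[36,47); WM=43; [28,39) fires=9 [32,43) fires=7
i=12 t=24 v=2: DROP (t<43-0); WM=43
i=13 t=31 v=8: DROP (t<43-0); WM=43
i=14 t=45 v=9: → [44,55),[40,51),[36,47); WM=45
i=15 t=35 v=8: DROP (t<45-0); WM=45
i=16 t=51 v=4: → [48,59),[44,55); WM=51; [36,47) fires=25 [40,51) fires=18
i=17 t=58 v=1: → [56,67),[52,63),[48,59); WM=58; [44,55) fires=13

10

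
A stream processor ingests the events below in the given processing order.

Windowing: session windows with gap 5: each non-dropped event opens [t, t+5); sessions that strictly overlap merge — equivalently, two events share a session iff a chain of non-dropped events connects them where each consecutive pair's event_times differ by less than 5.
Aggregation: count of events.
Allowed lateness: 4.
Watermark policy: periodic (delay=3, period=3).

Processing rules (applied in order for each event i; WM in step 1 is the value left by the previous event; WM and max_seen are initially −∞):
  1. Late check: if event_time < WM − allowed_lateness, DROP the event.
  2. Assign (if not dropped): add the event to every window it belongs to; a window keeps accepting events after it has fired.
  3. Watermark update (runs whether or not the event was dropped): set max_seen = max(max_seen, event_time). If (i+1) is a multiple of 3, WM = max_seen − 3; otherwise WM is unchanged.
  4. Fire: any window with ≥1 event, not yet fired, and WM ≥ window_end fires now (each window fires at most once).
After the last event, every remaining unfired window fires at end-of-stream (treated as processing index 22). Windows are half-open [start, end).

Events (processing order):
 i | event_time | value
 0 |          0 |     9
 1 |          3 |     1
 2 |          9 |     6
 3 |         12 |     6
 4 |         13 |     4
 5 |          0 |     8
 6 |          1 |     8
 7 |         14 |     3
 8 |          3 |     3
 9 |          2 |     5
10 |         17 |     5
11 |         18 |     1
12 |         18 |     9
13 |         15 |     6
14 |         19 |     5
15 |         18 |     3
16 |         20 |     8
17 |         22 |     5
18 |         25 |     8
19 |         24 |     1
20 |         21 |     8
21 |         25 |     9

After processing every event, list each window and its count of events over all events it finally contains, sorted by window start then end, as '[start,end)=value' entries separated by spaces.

[0,8)=2 [9,30)=16

i=0 t=0 v=9: → [0,5); WM=−∞
i=1 t=3 v=1: → [0,8); WM=−∞
i=2 t=9 v=6: → [9,14); WM=6
i=3 t=12 v=6: → [9,17); WM=6
i=4 t=13 v=4: → [9,18); WM=6
i=5 t=0 v=8: DROP (t<6-4); WM=10
i=6 t=1 v=8: DROP (t<10-4); WM=10
i=7 t=14 v=3: → [9,19); WM=10
i=8 t=3 v=3: DROP (t<10-4); WM=11
i=9 t=2 v=5: DROP (t<11-4); WM=11
i=10 t=17 v=5: → [9,22); WM=11
i=11 t=18 v=1: → [9,23); WM=15
i=12 t=18 v=9: → [9,23); WM=15
i=13 t=15 v=6: → [9,23); WM=15
i=14 t=19 v=5: → [9,24); WM=16
i=15 t=18 v=3: → [9,24); WM=16
i=16 t=20 v=8: → [9,25); WM=16
i=17 t=22 v=5: → [9,27); WM=19
i=18 t=25 v=8: → [9,30); WM=19
i=19 t=24 v=1: → [9,30); WM=19
i=20 t=21 v=8: → [9,30); WM=22
i=21 t=25 v=9: → [9,30); WM=22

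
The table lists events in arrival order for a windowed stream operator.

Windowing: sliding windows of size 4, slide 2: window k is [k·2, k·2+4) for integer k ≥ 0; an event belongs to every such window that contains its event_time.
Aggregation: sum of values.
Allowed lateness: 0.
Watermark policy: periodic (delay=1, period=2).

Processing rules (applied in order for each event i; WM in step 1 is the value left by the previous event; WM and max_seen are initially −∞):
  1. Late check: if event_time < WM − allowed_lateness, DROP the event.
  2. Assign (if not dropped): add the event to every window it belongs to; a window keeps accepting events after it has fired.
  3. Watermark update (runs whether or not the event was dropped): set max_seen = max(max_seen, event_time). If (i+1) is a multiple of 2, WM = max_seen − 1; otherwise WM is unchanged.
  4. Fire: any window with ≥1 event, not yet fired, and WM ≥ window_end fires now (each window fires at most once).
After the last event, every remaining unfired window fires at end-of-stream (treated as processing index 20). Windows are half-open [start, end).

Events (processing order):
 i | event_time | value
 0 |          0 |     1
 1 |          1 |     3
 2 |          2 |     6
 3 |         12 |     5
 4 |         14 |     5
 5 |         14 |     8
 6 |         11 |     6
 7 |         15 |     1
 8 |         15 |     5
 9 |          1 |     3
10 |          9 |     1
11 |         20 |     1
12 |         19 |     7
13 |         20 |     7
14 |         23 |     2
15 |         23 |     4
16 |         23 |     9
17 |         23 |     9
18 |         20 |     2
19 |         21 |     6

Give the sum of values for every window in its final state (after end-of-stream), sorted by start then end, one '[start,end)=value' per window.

[0,4)=10 [2,6)=6 [10,14)=5 [12,16)=24 [14,18)=19 [16,20)=7 [18,22)=15 [20,24)=32 [22,26)=24

i=0 t=0 v=1: → [0,4); WM=−∞
i=1 t=1 v=3: → [0,4); WM=0
i=2 t=2 v=6: → [2,6),[0,4); WM=0
i=3 t=12 v=5: → [12,16),[10,14); WM=11; [0,4) fires=10 [2,6) fires=6
i=4 t=14 v=5: → [14,18),[12,16); WM=11
i=5 t=14 v=8: → [14,18),[12,16); WM=13
i=6 t=11 v=6: DROP (t<13-0); WM=13
i=7 t=15 v=1: → [14,18),[12,16); WM=14; [10,14) fires=5
i=8 t=15 v=5: → [14,18),[12,16); WM=14
i=9 t=1 v=3: DROP (t<14-0); WM=14
i=10 t=9 v=1: DROP (t<14-0); WM=14
i=11 t=20 v=1: → [20,24),[18,22); WM=19; [12,16) fires=24 [14,18) fires=19
i=12 t=19 v=7: → [18,22),[16,20); WM=19
i=13 t=20 v=7: → [20,24),[18,22); WM=19
i=14 t=23 v=2: → [22,26),[20,24); WM=19
i=15 t=23 v=4: → [22,26),[20,24); WM=22; [16,20) fires=7 [18,22) fires=15
i=16 t=23 v=9: → [22,26),[20,24); WM=22
i=17 t=23 v=9: → [22,26),[20,24); WM=22
i=18 t=20 v=2: DROP (t<22-0); WM=22
i=19 t=21 v=6: DROP (t<22-0); WM=22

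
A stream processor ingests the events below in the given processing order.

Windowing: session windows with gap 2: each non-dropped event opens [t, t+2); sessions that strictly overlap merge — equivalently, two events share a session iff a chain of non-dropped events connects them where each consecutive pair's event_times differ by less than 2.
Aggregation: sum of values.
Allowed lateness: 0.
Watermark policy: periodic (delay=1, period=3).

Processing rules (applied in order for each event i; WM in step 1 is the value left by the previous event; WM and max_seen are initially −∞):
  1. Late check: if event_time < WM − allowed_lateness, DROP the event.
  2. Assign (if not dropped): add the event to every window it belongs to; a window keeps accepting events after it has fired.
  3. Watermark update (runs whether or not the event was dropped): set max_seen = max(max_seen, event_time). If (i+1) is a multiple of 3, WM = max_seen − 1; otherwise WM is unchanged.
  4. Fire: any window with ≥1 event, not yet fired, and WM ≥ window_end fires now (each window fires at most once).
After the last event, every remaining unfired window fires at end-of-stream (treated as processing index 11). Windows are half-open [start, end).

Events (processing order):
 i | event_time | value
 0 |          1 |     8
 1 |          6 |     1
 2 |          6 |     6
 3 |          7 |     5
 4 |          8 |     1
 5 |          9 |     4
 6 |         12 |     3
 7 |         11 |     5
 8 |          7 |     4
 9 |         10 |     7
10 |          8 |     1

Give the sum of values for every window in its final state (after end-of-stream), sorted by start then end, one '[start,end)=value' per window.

[1,3)=8 [6,11)=17 [11,14)=8

i=0 t=1 v=8: → [1,3); WM=−∞
i=1 t=6 v=1: → [6,8); WM=−∞
i=2 t=6 v=6: → [6,8); WM=5
i=3 t=7 v=5: → [6,9); WM=5
i=4 t=8 v=1: → [6,10); WM=5
i=5 t=9 v=4: → [6,11); WM=8
i=6 t=12 v=3: → [12,14); WM=8
i=7 t=11 v=5: → [11,14); WM=8
i=8 t=7 v=4: DROP (t<8-0); WM=11
i=9 t=10 v=7: DROP (t<11-0); WM=11
i=10 t=8 v=1: DROP (t<11-0); WM=11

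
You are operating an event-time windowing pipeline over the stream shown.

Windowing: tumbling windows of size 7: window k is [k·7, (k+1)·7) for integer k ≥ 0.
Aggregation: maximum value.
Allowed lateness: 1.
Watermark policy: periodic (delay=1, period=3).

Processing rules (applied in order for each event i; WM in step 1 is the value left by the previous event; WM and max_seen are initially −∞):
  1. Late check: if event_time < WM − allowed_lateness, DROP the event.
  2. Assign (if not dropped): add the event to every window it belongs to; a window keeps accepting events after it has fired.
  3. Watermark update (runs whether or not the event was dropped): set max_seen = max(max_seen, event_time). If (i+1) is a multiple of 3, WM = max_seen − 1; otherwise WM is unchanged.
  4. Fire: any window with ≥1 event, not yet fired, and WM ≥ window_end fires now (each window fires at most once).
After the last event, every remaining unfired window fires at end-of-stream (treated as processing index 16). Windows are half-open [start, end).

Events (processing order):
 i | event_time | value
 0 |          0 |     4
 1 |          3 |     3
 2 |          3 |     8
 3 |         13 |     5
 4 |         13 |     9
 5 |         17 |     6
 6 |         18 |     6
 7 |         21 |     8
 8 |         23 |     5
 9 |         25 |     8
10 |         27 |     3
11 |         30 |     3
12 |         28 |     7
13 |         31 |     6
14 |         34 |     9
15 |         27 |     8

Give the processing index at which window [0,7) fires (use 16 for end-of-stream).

i=0 t=0 v=4: → [0,7); WM=−∞
i=1 t=3 v=3: → [0,7); WM=−∞
i=2 t=3 v=8: → [0,7); WM=2
i=3 t=13 v=5: → [7,14); WM=2
i=4 t=13 v=9: → [7,14); WM=2
i=5 t=17 v=6: → [14,21); WM=16; [0,7) fires=8 [7,14) fires=9
i=6 t=18 v=6: → [14,21); WM=16
i=7 t=21 v=8: → [21,28); WM=16
i=8 t=23 v=5: → [21,28); WM=22; [14,21) fires=6
i=9 t=25 v=8: → [21,28); WM=22
i=10 t=27 v=3: → [21,28); WM=22
i=11 t=30 v=3: → [28,35); WM=29; [21,28) fires=8
i=12 t=28 v=7: → [28,35); WM=29
i=13 t=31 v=6: → [28,35); WM=29
i=14 t=34 v=9: → [28,35); WM=33
i=15 t=27 v=8: DROP (t<33-1); WM=33

5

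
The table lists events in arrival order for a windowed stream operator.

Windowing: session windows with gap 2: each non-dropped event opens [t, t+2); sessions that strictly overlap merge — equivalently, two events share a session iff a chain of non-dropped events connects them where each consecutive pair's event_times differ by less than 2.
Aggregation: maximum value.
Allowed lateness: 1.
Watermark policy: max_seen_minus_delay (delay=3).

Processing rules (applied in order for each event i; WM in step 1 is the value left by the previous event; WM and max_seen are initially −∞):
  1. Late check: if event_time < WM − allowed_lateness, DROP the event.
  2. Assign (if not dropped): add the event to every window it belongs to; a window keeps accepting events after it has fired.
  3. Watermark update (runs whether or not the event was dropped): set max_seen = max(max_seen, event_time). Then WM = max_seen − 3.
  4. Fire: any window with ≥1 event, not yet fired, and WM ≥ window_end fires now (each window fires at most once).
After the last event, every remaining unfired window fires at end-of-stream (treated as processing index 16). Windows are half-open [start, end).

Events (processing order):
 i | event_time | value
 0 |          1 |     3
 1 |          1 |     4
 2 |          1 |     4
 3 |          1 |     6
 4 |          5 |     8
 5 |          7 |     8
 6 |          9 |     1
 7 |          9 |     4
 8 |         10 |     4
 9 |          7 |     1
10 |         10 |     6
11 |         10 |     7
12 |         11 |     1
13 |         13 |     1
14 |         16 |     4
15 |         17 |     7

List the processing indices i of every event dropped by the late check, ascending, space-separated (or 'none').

i=0 t=1 v=3: → [1,3); WM=-2
i=1 t=1 v=4: → [1,3); WM=-2
i=2 t=1 v=4: → [1,3); WM=-2
i=3 t=1 v=6: → [1,3); WM=-2
i=4 t=5 v=8: → [5,7); WM=2
i=5 t=7 v=8: → [7,9); WM=4
i=6 t=9 v=1: → [9,11); WM=6
i=7 t=9 v=4: → [9,11); WM=6
i=8 t=10 v=4: → [9,12); WM=7
i=9 t=7 v=1: → [7,9); WM=7
i=10 t=10 v=6: → [9,12); WM=7
i=11 t=10 v=7: → [9,12); WM=7
i=12 t=11 v=1: → [9,13); WM=8
i=13 t=13 v=1: → [13,15); WM=10
i=14 t=16 v=4: → [16,18); WM=13
i=15 t=17 v=7: → [16,19); WM=14

none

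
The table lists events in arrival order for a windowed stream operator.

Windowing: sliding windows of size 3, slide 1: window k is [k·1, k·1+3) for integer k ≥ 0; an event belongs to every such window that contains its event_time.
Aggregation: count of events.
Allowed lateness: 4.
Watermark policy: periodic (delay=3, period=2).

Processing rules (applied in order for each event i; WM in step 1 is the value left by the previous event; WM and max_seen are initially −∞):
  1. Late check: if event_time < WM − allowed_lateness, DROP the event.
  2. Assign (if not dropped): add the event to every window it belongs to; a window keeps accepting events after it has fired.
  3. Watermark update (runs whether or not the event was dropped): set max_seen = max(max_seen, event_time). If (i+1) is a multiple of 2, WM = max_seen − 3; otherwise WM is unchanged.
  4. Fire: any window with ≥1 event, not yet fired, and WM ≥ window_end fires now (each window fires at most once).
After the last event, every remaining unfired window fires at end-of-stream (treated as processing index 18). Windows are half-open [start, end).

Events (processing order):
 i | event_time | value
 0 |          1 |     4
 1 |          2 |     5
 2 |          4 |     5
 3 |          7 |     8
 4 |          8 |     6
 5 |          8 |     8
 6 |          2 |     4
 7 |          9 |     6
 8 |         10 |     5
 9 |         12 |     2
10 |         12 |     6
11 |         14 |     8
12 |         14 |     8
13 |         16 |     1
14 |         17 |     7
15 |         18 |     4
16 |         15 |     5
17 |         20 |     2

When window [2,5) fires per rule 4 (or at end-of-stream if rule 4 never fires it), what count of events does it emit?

2

i=0 t=1 v=4: → [1,4),[0,3); WM=−∞
i=1 t=2 v=5: → [2,5),[1,4),[0,3); WM=-1
i=2 t=4 v=5: → [4,7),[3,6),[2,5); WM=-1
i=3 t=7 v=8: → [7,10),[6,9),[5,8); WM=4; [0,3) fires=2 [1,4) fires=2
i=4 t=8 v=6: → [8,11),[7,10),[6,9); WM=4
i=5 t=8 v=8: → [8,11),[7,10),[6,9); WM=5; [2,5) fires=2
i=6 t=2 v=4: → [2,5),[1,4),[0,3); WM=5
i=7 t=9 v=6: → [9,12),[8,11),[7,10); WM=6; [3,6) fires=1
i=8 t=10 v=5: → [10,13),[9,12),[8,11); WM=6
i=9 t=12 v=2: → [12,15),[11,14),[10,13); WM=9; [4,7) fires=1 [5,8) fires=1 [6,9) fires=3
i=10 t=12 v=6: → [12,15),[11,14),[10,13); WM=9
i=11 t=14 v=8: → [14,17),[13,16),[12,15); WM=11; [7,10) fires=4 [8,11) fires=4
i=12 t=14 v=8: → [14,17),[13,16),[12,15); WM=11
i=13 t=16 v=1: → [16,19),[15,18),[14,17); WM=13; [9,12) fires=2 [10,13) fires=3
i=14 t=17 v=7: → [17,20),[16,19),[15,18); WM=13
i=15 t=18 v=4: → [18,21),[17,20),[16,19); WM=15; [11,14) fires=2 [12,15) fires=4
i=16 t=15 v=5: → [15,18),[14,17),[13,16); WM=15
i=17 t=20 v=2: → [20,23),[19,22),[18,21); WM=17; [13,16) fires=3 [14,17) fires=4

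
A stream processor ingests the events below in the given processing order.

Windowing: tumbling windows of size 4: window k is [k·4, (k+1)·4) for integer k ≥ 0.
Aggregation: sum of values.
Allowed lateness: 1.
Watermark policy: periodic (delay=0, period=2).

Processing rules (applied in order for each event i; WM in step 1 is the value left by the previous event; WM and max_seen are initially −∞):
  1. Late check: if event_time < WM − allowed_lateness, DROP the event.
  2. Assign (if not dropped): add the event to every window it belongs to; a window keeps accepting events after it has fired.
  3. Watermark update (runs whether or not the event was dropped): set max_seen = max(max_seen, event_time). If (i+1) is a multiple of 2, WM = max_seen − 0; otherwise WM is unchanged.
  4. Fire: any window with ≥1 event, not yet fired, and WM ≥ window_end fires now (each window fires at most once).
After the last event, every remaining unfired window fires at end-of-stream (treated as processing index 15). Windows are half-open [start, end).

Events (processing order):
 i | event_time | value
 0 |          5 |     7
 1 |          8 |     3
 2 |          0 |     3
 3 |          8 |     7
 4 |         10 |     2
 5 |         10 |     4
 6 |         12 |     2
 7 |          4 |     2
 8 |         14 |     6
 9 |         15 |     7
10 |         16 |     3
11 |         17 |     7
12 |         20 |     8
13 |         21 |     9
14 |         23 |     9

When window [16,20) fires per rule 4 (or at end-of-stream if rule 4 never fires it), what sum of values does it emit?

10

i=0 t=5 v=7: → [4,8); WM=−∞
i=1 t=8 v=3: → [8,12); WM=8; [4,8) fires=7
i=2 t=0 v=3: DROP (t<8-1); WM=8
i=3 t=8 v=7: → [8,12); WM=8
i=4 t=10 v=2: → [8,12); WM=8
i=5 t=10 v=4: → [8,12); WM=10
i=6 t=12 v=2: → [12,16); WM=10
i=7 t=4 v=2: DROP (t<10-1); WM=12; [8,12) fires=16
i=8 t=14 v=6: → [12,16); WM=12
i=9 t=15 v=7: → [12,16); WM=15
i=10 t=16 v=3: → [16,20); WM=15
i=11 t=17 v=7: → [16,20); WM=17; [12,16) fires=15
i=12 t=20 v=8: → [20,24); WM=17
i=13 t=21 v=9: → [20,24); WM=21; [16,20) fires=10
i=14 t=23 v=9: → [20,24); WM=21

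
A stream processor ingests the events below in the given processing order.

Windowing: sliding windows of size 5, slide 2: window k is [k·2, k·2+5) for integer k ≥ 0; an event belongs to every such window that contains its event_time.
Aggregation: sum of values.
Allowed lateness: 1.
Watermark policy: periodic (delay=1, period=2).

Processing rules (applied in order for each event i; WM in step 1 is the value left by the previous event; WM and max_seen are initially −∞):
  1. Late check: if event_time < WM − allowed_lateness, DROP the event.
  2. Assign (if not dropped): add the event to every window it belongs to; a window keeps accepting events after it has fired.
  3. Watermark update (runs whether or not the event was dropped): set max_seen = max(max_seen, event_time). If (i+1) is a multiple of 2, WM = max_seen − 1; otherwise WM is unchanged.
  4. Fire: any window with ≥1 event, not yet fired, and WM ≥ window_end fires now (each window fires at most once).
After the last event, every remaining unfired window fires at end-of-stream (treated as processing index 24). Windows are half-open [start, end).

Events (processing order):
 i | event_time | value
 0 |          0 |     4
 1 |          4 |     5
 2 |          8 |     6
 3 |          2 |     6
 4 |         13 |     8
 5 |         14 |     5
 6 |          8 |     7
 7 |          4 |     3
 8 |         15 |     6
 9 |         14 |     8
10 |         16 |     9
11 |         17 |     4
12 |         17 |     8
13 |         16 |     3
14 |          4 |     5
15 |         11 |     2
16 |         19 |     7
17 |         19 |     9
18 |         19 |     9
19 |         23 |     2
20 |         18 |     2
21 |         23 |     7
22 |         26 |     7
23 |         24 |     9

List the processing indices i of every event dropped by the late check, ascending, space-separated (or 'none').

i=0 t=0 v=4: → [0,5); WM=−∞
i=1 t=4 v=5: → [4,9),[2,7),[0,5); WM=3
i=2 t=8 v=6: → [8,13),[6,11),[4,9); WM=3
i=3 t=2 v=6: → [2,7),[0,5); WM=7; [0,5) fires=15 [2,7) fires=11
i=4 t=13 v=8: → [12,17),[10,15); WM=7
i=5 t=14 v=5: → [14,19),[12,17),[10,15); WM=13; [4,9) fires=11 [6,11) fires=6 [8,13) fires=6
i=6 t=8 v=7: DROP (t<13-1); WM=13
i=7 t=4 v=3: DROP (t<13-1); WM=13
i=8 t=15 v=6: → [14,19),[12,17); WM=13
i=9 t=14 v=8: → [14,19),[12,17),[10,15); WM=14
i=10 t=16 v=9: → [16,21),[14,19),[12,17); WM=14
i=11 t=17 v=4: → [16,21),[14,19); WM=16; [10,15) fires=21
i=12 t=17 v=8: → [16,21),[14,19); WM=16
i=13 t=16 v=3: → [16,21),[14,19),[12,17); WM=16
i=14 t=4 v=5: DROP (t<16-1); WM=16
i=15 t=11 v=2: DROP (t<16-1); WM=16
i=16 t=19 v=7: → [18,23),[16,21); WM=16
i=17 t=19 v=9: → [18,23),[16,21); WM=18; [12,17) fires=39
i=18 t=19 v=9: → [18,23),[16,21); WM=18
i=19 t=23 v=2: → [22,27),[20,25); WM=22; [14,19) fires=43 [16,21) fires=49
i=20 t=18 v=2: DROP (t<22-1); WM=22
i=21 t=23 v=7: → [22,27),[20,25); WM=22
i=22 t=26 v=7: → [26,31),[24,29),[22,27); WM=22
i=23 t=24 v=9: → [24,29),[22,27),[20,25); WM=25; [18,23) fires=25 [20,25) fires=18

6 7 14 15 20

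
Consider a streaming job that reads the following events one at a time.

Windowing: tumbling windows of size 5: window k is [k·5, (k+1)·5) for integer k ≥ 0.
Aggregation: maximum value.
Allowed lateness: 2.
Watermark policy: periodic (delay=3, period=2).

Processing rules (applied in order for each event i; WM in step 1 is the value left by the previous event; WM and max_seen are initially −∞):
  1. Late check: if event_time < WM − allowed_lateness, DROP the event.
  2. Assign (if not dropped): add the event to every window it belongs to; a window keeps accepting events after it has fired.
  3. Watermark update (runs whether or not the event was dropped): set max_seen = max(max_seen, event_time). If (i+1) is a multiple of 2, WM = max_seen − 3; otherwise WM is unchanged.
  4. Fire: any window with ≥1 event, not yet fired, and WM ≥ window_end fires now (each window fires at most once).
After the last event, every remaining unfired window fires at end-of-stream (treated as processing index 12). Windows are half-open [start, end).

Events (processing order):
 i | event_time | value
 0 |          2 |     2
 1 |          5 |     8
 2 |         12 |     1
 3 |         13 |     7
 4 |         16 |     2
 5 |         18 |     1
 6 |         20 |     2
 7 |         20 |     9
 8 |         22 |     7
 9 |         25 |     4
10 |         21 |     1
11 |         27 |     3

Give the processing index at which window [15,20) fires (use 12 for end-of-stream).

9

i=0 t=2 v=2: → [0,5); WM=−∞
i=1 t=5 v=8: → [5,10); WM=2
i=2 t=12 v=1: → [10,15); WM=2
i=3 t=13 v=7: → [10,15); WM=10; [0,5) fires=2 [5,10) fires=8
i=4 t=16 v=2: → [15,20); WM=10
i=5 t=18 v=1: → [15,20); WM=15; [10,15) fires=7
i=6 t=20 v=2: → [20,25); WM=15
i=7 t=20 v=9: → [20,25); WM=17
i=8 t=22 v=7: → [20,25); WM=17
i=9 t=25 v=4: → [25,30); WM=22; [15,20) fires=2
i=10 t=21 v=1: → [20,25); WM=22
i=11 t=27 v=3: → [25,30); WM=24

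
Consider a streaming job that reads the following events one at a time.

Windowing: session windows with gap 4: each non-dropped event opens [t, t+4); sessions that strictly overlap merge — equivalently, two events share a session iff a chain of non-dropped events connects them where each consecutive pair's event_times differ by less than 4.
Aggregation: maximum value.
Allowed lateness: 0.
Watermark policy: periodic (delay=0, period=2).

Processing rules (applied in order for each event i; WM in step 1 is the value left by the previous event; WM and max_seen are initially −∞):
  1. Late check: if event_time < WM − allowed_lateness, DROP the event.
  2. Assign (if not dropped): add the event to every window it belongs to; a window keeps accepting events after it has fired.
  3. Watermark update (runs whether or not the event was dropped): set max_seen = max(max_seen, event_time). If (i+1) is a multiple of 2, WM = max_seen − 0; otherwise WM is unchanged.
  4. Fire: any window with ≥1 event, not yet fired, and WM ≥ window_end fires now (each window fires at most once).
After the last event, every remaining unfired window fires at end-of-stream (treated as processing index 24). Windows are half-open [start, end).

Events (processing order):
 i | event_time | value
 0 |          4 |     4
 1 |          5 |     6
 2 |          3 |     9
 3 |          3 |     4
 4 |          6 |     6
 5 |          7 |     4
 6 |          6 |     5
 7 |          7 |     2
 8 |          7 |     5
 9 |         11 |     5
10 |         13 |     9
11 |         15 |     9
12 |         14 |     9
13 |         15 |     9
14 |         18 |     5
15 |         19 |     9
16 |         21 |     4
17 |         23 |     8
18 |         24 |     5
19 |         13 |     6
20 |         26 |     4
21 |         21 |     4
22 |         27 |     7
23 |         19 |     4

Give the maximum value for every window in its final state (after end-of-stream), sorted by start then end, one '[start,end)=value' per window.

i=0 t=4 v=4: → [4,8); WM=−∞
i=1 t=5 v=6: → [4,9); WM=5
i=2 t=3 v=9: DROP (t<5-0); WM=5
i=3 t=3 v=4: DROP (t<5-0); WM=5
i=4 t=6 v=6: → [4,10); WM=5
i=5 t=7 v=4: → [4,11); WM=7
i=6 t=6 v=5: DROP (t<7-0); WM=7
i=7 t=7 v=2: → [4,11); WM=7
i=8 t=7 v=5: → [4,11); WM=7
i=9 t=11 v=5: → [11,15); WM=11
i=10 t=13 v=9: → [11,17); WM=11
i=11 t=15 v=9: → [11,19); WM=15
i=12 t=14 v=9: DROP (t<15-0); WM=15
i=13 t=15 v=9: → [11,19); WM=15
i=14 t=18 v=5: → [11,22); WM=15
i=15 t=19 v=9: → [11,23); WM=19
i=16 t=21 v=4: → [11,25); WM=19
i=17 t=23 v=8: → [11,27); WM=23
i=18 t=24 v=5: → [11,28); WM=23
i=19 t=13 v=6: DROP (t<23-0); WM=24
i=20 t=26 v=4: → [11,30); WM=24
i=21 t=21 v=4: DROP (t<24-0); WM=26
i=22 t=27 v=7: → [11,31); WM=26
i=23 t=19 v=4: DROP (t<26-0); WM=27

[4,11)=6 [11,31)=9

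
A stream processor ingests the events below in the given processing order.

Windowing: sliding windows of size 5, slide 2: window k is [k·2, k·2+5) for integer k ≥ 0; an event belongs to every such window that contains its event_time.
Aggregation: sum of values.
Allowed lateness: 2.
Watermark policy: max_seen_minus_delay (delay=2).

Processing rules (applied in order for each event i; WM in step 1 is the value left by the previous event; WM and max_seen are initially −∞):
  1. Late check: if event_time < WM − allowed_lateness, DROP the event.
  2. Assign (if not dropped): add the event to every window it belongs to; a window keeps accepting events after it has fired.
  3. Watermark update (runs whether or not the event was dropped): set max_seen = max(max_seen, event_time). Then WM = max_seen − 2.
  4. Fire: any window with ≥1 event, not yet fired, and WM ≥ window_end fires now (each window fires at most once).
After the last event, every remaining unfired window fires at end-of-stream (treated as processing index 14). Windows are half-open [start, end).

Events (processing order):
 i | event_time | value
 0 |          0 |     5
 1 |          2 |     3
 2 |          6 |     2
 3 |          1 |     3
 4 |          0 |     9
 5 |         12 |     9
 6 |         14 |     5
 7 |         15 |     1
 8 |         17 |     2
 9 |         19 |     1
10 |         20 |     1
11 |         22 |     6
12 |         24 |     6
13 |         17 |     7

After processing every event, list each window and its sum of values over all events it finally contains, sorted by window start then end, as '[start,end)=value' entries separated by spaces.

i=0 t=0 v=5: → [0,5); WM=-2
i=1 t=2 v=3: → [2,7),[0,5); WM=0
i=2 t=6 v=2: → [6,11),[4,9),[2,7); WM=4
i=3 t=1 v=3: DROP (t<4-2); WM=4
i=4 t=0 v=9: DROP (t<4-2); WM=4
i=5 t=12 v=9: → [12,17),[10,15),[8,13); WM=10; [0,5) fires=8 [2,7) fires=5 [4,9) fires=2
i=6 t=14 v=5: → [14,19),[12,17),[10,15); WM=12; [6,11) fires=2
i=7 t=15 v=1: → [14,19),[12,17); WM=13; [8,13) fires=9
i=8 t=17 v=2: → [16,21),[14,19); WM=15; [10,15) fires=14
i=9 t=19 v=1: → [18,23),[16,21); WM=17; [12,17) fires=15
i=10 t=20 v=1: → [20,25),[18,23),[16,21); WM=18
i=11 t=22 v=6: → [22,27),[20,25),[18,23); WM=20; [14,19) fires=8
i=12 t=24 v=6: → [24,29),[22,27),[20,25); WM=22; [16,21) fires=4
i=13 t=17 v=7: DROP (t<22-2); WM=22

[0,5)=8 [2,7)=5 [4,9)=2 [6,11)=2 [8,13)=9 [10,15)=14 [12,17)=15 [14,19)=8 [16,21)=4 [18,23)=8 [20,25)=13 [22,27)=12 [24,29)=6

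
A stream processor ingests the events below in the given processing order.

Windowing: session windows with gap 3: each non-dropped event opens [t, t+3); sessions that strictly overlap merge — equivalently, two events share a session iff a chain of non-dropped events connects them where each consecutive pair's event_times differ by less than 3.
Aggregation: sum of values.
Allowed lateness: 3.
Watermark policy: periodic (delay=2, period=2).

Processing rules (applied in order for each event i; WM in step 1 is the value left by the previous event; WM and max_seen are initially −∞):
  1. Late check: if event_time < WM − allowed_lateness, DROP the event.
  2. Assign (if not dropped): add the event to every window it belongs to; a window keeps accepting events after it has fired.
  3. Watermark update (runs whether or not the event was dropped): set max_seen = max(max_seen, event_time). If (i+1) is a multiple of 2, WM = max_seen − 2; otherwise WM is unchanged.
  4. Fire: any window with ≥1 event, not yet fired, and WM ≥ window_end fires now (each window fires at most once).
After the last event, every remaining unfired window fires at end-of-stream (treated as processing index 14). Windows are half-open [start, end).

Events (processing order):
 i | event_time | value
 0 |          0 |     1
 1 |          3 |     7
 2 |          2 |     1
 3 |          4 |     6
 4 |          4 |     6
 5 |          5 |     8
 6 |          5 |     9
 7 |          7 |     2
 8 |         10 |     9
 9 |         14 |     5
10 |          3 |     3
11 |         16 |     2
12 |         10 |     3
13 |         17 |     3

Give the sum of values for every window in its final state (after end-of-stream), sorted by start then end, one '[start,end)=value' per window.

[0,10)=40 [10,13)=9 [14,20)=10

i=0 t=0 v=1: → [0,3); WM=−∞
i=1 t=3 v=7: → [3,6); WM=1
i=2 t=2 v=1: → [0,6); WM=1
i=3 t=4 v=6: → [0,7); WM=2
i=4 t=4 v=6: → [0,7); WM=2
i=5 t=5 v=8: → [0,8); WM=3
i=6 t=5 v=9: → [0,8); WM=3
i=7 t=7 v=2: → [0,10); WM=5
i=8 t=10 v=9: → [10,13); WM=5
i=9 t=14 v=5: → [14,17); WM=12
i=10 t=3 v=3: DROP (t<12-3); WM=12
i=11 t=16 v=2: → [14,19); WM=14
i=12 t=10 v=3: DROP (t<14-3); WM=14
i=13 t=17 v=3: → [14,20); WM=15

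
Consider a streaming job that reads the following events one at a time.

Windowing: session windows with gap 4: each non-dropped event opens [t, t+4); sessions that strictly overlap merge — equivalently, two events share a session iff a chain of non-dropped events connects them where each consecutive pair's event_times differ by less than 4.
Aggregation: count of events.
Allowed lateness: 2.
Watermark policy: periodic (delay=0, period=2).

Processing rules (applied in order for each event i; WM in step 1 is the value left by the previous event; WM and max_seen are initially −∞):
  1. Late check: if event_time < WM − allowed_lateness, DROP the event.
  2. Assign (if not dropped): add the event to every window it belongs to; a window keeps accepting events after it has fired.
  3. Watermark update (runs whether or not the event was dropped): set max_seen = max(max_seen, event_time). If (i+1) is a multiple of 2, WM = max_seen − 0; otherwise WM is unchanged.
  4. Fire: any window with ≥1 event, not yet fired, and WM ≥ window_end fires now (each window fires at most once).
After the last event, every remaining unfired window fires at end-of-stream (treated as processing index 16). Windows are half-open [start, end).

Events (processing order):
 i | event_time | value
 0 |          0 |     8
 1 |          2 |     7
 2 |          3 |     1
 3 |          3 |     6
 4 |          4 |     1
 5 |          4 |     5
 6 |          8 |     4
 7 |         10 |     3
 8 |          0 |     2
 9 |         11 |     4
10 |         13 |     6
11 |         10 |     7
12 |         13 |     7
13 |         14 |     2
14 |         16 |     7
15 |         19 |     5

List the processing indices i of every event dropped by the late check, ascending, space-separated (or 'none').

i=0 t=0 v=8: → [0,4); WM=−∞
i=1 t=2 v=7: → [0,6); WM=2
i=2 t=3 v=1: → [0,7); WM=2
i=3 t=3 v=6: → [0,7); WM=3
i=4 t=4 v=1: → [0,8); WM=3
i=5 t=4 v=5: → [0,8); WM=4
i=6 t=8 v=4: → [8,12); WM=4
i=7 t=10 v=3: → [8,14); WM=10
i=8 t=0 v=2: DROP (t<10-2); WM=10
i=9 t=11 v=4: → [8,15); WM=11
i=10 t=13 v=6: → [8,17); WM=11
i=11 t=10 v=7: → [8,17); WM=13
i=12 t=13 v=7: → [8,17); WM=13
i=13 t=14 v=2: → [8,18); WM=14
i=14 t=16 v=7: → [8,20); WM=14
i=15 t=19 v=5: → [8,23); WM=19

8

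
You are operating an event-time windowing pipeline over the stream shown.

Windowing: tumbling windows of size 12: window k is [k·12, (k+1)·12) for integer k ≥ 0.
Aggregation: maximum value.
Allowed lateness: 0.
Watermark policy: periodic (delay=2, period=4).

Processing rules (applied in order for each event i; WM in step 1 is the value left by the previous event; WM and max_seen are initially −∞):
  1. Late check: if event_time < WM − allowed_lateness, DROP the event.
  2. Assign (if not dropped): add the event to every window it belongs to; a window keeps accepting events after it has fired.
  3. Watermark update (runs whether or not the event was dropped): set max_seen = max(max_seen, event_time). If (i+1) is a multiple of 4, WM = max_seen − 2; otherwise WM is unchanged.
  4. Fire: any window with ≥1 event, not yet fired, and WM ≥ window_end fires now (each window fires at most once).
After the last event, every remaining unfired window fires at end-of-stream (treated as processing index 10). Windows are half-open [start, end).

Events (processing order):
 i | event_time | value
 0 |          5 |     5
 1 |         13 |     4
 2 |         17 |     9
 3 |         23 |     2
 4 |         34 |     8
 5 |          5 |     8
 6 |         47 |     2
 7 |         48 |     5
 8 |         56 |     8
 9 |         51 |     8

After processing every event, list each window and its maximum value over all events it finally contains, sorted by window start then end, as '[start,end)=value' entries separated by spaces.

i=0 t=5 v=5: → [0,12); WM=−∞
i=1 t=13 v=4: → [12,24); WM=−∞
i=2 t=17 v=9: → [12,24); WM=−∞
i=3 t=23 v=2: → [12,24); WM=21; [0,12) fires=5
i=4 t=34 v=8: → [24,36); WM=21
i=5 t=5 v=8: DROP (t<21-0); WM=21
i=6 t=47 v=2: → [36,48); WM=21
i=7 t=48 v=5: → [48,60); WM=46; [12,24) fires=9 [24,36) fires=8
i=8 t=56 v=8: → [48,60); WM=46
i=9 t=51 v=8: → [48,60); WM=46

[0,12)=5 [12,24)=9 [24,36)=8 [36,48)=2 [48,60)=8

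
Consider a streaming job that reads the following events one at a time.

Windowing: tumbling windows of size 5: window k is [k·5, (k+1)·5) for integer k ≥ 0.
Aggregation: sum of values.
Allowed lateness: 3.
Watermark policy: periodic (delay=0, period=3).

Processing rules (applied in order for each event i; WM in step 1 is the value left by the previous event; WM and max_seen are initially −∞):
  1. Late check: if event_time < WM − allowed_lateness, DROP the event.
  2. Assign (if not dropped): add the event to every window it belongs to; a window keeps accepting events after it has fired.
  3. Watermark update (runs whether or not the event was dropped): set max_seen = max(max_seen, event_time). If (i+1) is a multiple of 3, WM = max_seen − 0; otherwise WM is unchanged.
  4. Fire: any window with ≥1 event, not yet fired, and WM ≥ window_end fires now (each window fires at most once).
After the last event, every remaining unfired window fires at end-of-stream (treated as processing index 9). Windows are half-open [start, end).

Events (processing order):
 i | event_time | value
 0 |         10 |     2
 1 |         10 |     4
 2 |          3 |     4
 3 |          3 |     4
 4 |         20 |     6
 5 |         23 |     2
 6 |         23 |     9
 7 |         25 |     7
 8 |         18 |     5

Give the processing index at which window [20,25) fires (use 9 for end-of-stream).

i=0 t=10 v=2: → [10,15); WM=−∞
i=1 t=10 v=4: → [10,15); WM=−∞
i=2 t=3 v=4: → [0,5); WM=10; [0,5) fires=4
i=3 t=3 v=4: DROP (t<10-3); WM=10
i=4 t=20 v=6: → [20,25); WM=10
i=5 t=23 v=2: → [20,25); WM=23; [10,15) fires=6
i=6 t=23 v=9: → [20,25); WM=23
i=7 t=25 v=7: → [25,30); WM=23
i=8 t=18 v=5: DROP (t<23-3); WM=25; [20,25) fires=17

8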